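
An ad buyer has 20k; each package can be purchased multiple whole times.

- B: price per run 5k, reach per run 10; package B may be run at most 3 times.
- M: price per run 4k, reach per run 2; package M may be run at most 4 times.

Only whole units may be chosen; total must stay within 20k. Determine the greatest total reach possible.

This is a bounded integer knapsack.
3×B: price 15 ≤ 20, reach 3·10 = 30.
3×B and 1×M: price 19 ≤ 20, reach 3·10 + 1·2 = 32.
Best is 32.

32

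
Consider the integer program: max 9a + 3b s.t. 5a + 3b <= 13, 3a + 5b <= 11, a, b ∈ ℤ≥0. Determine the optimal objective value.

21

The continuous relaxation peaks at (2.6, 0) with value 23.40; rounding to a feasible lattice point costs some objective.
(a,b)=(2,1): 5·2+3·1=13≤13, 3·2+5·1=11≤11, objective 21.
(a,b)=(2,0): 5·2+3·0=10≤13, 3·2+5·0=6≤11, objective 18.
(a,b)=(1,1): 5·1+3·1=8≤13, 3·1+5·1=8≤11, objective 12.
(a,b)=(1,0): 5·1+3·0=5≤13, 3·1+5·0=3≤11, objective 9.
The best lattice point is (2,1), giving 21.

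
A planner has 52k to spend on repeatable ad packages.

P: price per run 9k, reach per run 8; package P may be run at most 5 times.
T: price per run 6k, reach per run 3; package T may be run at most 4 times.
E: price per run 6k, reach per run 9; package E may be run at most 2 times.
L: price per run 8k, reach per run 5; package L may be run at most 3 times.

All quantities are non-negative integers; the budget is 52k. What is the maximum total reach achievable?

This is a bounded integer knapsack.
4×P and 2×E: price 48 ≤ 52, reach 4·8 + 2·9 = 50.
5×P and 1×E: price 51 ≤ 52, reach 5·8 + 1·9 = 49.
Best is 50.

50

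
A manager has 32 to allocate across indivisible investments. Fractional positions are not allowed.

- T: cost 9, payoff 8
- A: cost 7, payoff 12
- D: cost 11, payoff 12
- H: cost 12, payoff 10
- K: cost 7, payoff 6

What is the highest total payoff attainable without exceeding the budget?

This is a 0-1 knapsack instance.
T + A + D: cost 9 + 7 + 11 = 27 ≤ 32, payoff 8 + 12 + 12 = 32.
A + D + H: cost 7 + 11 + 12 = 30 ≤ 32, payoff 12 + 12 + 10 = 34.
Best is A, D, and H with total payoff 34.

34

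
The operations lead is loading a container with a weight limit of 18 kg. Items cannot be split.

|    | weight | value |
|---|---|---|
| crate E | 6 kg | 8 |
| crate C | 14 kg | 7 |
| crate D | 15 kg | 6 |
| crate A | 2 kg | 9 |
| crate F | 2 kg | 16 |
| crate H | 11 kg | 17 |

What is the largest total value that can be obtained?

42

Allowing fractional choices, the relaxed optimum would be about 46.0, but items are indivisible.
crate A + crate F + crate H: weight 2 + 2 + 11 = 15 ≤ 18, value 9 + 16 + 17 = 42.
crate E + crate A + crate F: weight 6 + 2 + 2 = 10 ≤ 18, value 8 + 9 + 16 = 33.
crate F + crate H: weight 2 + 11 = 13 ≤ 18, value 16 + 17 = 33.
Best is crate A, crate F, and crate H with total value 42.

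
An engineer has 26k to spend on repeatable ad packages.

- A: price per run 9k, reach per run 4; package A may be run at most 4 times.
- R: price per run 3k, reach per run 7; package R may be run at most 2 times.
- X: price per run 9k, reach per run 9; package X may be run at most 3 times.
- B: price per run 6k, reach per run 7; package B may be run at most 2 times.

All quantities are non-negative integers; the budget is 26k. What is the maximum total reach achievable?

R has the best ratio (7/3); taking only R gives at most 2×7 = 14 (stopped by the supply cap of 2).
Mixing does better — 2×R and 2×X: price 24 ≤ 26, reach 2·7 + 2·9 = 32.

32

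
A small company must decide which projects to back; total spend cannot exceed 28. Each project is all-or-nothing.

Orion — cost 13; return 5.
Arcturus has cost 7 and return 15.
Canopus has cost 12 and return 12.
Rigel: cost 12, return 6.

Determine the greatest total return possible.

Take Arcturus and Canopus: cost 7 + 12 = 19 ≤ 28, return 15 + 12 = 27.
No other feasible combination does better.

27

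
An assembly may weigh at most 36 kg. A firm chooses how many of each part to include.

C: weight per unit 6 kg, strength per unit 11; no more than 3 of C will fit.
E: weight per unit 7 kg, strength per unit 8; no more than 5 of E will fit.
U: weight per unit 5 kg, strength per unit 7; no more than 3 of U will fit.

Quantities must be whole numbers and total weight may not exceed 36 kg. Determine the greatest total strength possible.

55

C has the best ratio (11/6); taking only C gives at most 3×11 = 33 (stopped by the supply cap of 3).
Mixing does better — 3×C, 1×E, and 2×U: weight 35 ≤ 36, strength 3·11 + 1·8 + 2·7 = 55.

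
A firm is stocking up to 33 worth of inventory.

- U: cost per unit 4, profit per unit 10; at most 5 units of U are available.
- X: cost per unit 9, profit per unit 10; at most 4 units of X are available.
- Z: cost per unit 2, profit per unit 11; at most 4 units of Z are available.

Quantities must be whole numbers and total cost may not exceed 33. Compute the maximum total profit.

This is a bounded integer knapsack.
4×U, 1×X, and 4×Z: cost 33 ≤ 33, profit 4·10 + 1·10 + 4·11 = 94.
5×U and 4×Z: cost 28 ≤ 33, profit 5·10 + 4·11 = 94.
Best is 94.

94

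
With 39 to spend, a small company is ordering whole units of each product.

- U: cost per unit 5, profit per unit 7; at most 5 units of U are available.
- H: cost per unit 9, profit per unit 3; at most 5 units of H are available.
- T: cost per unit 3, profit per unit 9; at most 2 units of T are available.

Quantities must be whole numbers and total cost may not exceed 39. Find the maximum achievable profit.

53

T has the best ratio (9/3); taking only T gives at most 2×9 = 18 (stopped by the supply cap of 2).
Mixing does better — 5×U and 2×T: cost 31 ≤ 39, profit 5·7 + 2·9 = 53.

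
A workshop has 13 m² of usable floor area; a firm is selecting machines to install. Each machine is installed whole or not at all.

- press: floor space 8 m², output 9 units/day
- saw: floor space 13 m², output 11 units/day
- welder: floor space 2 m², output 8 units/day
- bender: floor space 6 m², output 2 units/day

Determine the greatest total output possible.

Take press and welder: floor space 8 + 2 = 10 ≤ 13, output 9 + 8 = 17.
No other feasible combination does better.

17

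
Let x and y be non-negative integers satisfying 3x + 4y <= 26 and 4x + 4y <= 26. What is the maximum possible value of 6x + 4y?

Relaxing integrality, the LP optimum is 39.00 at (x,y) = (6.5, 0), which is not an integer point.
(x,y)=(6,0): 3·6+4·0=18≤26, 4·6+4·0=24≤26, objective 36.
(x,y)=(5,1): 3·5+4·1=19≤26, 4·5+4·1=24≤26, objective 34.
(x,y)=(5,0): 3·5+4·0=15≤26, 4·5+4·0=20≤26, objective 30.
The best lattice point is (6,0), giving 36.

36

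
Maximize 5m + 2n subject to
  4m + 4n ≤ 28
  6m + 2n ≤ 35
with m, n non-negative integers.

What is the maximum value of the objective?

29

(m,n)=(5,2) is feasible, giving 29.
(m,n)=(5,1) is feasible, giving 27.
The best lattice point is (5,2), giving 29.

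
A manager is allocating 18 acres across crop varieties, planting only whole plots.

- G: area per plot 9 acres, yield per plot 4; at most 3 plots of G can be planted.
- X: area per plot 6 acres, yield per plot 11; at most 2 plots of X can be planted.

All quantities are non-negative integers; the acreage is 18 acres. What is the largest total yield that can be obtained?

22

Take 2×X: area 12 ≤ 18, yield 2·11 = 22.
X has the best ratio (11/6) and is taken to its limit of 2; remaining capacity is filled optimally with the others.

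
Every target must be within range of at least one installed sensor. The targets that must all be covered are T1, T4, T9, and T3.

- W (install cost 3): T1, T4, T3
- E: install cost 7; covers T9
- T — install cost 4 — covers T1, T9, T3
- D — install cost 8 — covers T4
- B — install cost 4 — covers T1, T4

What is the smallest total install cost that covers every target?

Choose W and T: together they cover T1, T4, T9, T3 — every target.
Total install cost: 3 + 4 = 7.
No cover costs less than 7.

7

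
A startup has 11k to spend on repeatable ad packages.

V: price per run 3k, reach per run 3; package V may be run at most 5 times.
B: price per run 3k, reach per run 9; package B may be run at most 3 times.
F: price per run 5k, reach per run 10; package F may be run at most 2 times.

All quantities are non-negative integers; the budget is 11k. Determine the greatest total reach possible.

28

This is a bounded integer knapsack.
B has the best ratio (9/3); taking only B gives at most 3×9 = 27 (stopped by the price limit).
Mixing does better — 2×B and 1×F: price 11 ≤ 11, reach 2·9 + 1·10 = 28.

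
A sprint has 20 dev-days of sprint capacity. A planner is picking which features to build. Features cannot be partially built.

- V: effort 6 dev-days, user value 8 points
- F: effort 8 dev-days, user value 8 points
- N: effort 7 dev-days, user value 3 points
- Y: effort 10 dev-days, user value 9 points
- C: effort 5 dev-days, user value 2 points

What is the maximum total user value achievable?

18

Take V, F, and C: effort 6 + 8 + 5 = 19 ≤ 20, user value 8 + 8 + 2 = 18.
No other feasible combination does better.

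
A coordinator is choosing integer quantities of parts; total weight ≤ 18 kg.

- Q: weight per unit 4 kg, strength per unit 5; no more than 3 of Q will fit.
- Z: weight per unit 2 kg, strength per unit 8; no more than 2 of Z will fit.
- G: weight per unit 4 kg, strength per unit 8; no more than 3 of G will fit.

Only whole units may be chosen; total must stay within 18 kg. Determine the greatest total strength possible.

This is a bounded integer knapsack.
Z has the best ratio (8/2); taking only Z gives at most 2×8 = 16 (stopped by the supply cap of 2).
Mixing does better — 2×Z and 3×G: weight 16 ≤ 18, strength 2·8 + 3·8 = 40.

40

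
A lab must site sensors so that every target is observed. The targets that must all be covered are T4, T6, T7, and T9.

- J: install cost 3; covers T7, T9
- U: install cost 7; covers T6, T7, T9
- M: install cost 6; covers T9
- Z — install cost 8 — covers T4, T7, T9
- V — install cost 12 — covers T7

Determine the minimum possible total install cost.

15

The greedy cost-per-new-target heuristic would pick J, U, and Z for 18, but a cheaper cover exists.
Choose U and Z: together they cover T4, T6, T7, T9 — every target.
Total install cost: 7 + 8 = 15.
No cover costs less than 15.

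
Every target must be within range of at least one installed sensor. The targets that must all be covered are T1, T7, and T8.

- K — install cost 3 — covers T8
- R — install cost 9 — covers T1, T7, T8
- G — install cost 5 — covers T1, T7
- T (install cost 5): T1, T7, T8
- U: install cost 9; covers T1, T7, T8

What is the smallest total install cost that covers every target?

5

T alone covers T1, T7, T8 — every target.
Total install cost: 5.
No cover costs less than 5.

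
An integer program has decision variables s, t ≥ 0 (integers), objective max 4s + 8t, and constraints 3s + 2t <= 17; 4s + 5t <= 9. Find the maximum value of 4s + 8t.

12

Relaxing integrality, the LP optimum is 14.40 at (s,t) = (0, 1.8), which is not an integer point.
(s,t)=(1,1): 3·1+2·1=5≤17, 4·1+5·1=9≤9, objective 12.
(s,t)=(0,1): 3·0+2·1=2≤17, 4·0+5·1=5≤9, objective 8.
(s,t)=(2,0): 3·2+2·0=6≤17, 4·2+5·0=8≤9, objective 8.
(s,t)=(1,0): 3·1+2·0=3≤17, 4·1+5·0=4≤9, objective 4.
The best lattice point is (1,1), giving 12.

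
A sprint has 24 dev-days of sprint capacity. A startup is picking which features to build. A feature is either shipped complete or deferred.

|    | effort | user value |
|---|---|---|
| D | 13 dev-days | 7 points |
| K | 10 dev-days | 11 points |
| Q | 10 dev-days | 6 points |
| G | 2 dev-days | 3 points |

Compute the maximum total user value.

Treat it as a binary knapsack problem.
Allowing fractional choices, the relaxed optimum would be about 21.1, but features are indivisible.
K + Q: effort 10 + 10 = 20 ≤ 24, user value 11 + 6 = 17.
K + Q + G: effort 10 + 10 + 2 = 22 ≤ 24, user value 11 + 6 + 3 = 20.
D + K: effort 13 + 10 = 23 ≤ 24, user value 7 + 11 = 18.
Best is K, Q, and G with total user value 20.

20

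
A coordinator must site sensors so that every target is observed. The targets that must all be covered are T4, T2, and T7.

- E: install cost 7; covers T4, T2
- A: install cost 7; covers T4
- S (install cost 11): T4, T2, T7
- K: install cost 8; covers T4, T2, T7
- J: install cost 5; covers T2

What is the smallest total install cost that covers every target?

K alone covers T4, T2, T7 — every target.
Total install cost: 8.
No cover costs less than 8.

8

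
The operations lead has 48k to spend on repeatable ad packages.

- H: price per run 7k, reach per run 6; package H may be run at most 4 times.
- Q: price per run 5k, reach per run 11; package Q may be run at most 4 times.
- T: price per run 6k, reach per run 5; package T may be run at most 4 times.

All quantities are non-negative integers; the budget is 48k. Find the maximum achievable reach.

3×H, 4×Q, and 1×T: price 47 ≤ 48, reach 3·6 + 4·11 + 1·5 = 67.
4×H and 4×Q: price 48 ≤ 48, reach 4·6 + 4·11 = 68.
Best is 68.

68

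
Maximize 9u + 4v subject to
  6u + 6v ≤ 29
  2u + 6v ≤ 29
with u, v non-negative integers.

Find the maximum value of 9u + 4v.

Relaxing integrality, the LP optimum is 43.50 at (u,v) = (4.83, 0), which is not an integer point.
(u,v)=(4,0) is feasible, giving 36.
(u,v)=(3,1) is feasible, giving 31.
(u,v)=(3,0) is feasible, giving 27.
No feasible integer point exceeds 36.

36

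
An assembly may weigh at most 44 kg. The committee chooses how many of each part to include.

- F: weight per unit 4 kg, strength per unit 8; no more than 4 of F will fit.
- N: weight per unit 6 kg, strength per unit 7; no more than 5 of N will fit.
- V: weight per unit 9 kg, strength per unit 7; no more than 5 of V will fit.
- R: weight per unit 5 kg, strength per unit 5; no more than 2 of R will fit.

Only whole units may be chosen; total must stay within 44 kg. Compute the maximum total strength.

Take 4×F, 3×N, and 2×R: weight 44 ≤ 44, strength 4·8 + 3·7 + 2·5 = 63.
F has the best ratio (8/4) and is taken to its limit of 4; remaining capacity is filled optimally with the others.

63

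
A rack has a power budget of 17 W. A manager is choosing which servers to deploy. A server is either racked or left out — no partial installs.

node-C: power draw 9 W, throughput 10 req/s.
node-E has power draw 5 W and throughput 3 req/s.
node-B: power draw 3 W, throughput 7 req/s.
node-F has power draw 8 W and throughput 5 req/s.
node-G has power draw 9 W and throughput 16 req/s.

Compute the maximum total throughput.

Treat it as a binary knapsack problem.
Take node-E, node-B, and node-G: power draw 5 + 3 + 9 = 17 ≤ 17, throughput 3 + 7 + 16 = 26.
No other feasible combination does better.

26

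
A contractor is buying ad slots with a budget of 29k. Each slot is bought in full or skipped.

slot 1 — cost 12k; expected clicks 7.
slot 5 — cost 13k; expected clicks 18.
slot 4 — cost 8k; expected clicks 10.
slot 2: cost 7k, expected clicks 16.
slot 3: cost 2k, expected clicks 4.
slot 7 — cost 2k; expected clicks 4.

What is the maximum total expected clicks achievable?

slot 5 + slot 4 + slot 2: cost 13 + 8 + 7 = 28 ≤ 29, expected clicks 18 + 10 + 16 = 44.
slot 5 + slot 2 + slot 3 + slot 7: cost 13 + 7 + 2 + 2 = 24 ≤ 29, expected clicks 18 + 16 + 4 + 4 = 42.
Best is slot 5, slot 4, and slot 2 with total expected clicks 44.

44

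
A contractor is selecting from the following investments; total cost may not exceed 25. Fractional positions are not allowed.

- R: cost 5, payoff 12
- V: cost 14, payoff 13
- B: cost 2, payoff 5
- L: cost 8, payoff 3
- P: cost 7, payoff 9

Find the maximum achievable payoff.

30

This is an integer program with binary decision variables.
Allowing fractional choices, the relaxed optimum would be about 36.2, but investments are indivisible.
R + V + B: cost 5 + 14 + 2 = 21 ≤ 25, payoff 12 + 13 + 5 = 30.
V + B + P: cost 14 + 2 + 7 = 23 ≤ 25, payoff 13 + 5 + 9 = 27.
R + B + L + P: cost 5 + 2 + 8 + 7 = 22 ≤ 25, payoff 12 + 5 + 3 + 9 = 29.
Best is R, V, and B with total payoff 30.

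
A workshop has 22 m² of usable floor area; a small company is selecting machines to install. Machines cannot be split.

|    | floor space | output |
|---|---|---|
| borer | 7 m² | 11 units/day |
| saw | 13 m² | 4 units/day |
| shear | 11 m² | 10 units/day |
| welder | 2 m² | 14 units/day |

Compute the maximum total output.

35

borer + shear + welder: floor space 7 + 11 + 2 = 20 ≤ 22, output 11 + 10 + 14 = 35.
borer + saw + welder: floor space 7 + 13 + 2 = 22 ≤ 22, output 11 + 4 + 14 = 29.
Best is borer, shear, and welder with total output 35.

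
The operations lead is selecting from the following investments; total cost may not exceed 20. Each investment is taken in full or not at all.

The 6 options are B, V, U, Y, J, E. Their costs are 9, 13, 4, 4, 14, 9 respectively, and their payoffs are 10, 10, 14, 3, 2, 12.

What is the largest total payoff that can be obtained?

This is an integer program with binary decision variables.
U + Y + E: cost 4 + 4 + 9 = 17 ≤ 20, payoff 14 + 3 + 12 = 29.
B + U + Y: cost 9 + 4 + 4 = 17 ≤ 20, payoff 10 + 14 + 3 = 27.
Best is U, Y, and E with total payoff 29.

29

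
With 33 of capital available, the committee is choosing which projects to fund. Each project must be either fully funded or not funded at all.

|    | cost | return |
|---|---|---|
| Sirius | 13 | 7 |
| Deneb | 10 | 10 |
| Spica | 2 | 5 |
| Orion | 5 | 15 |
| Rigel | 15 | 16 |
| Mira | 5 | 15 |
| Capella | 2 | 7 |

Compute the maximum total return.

58

Allowing fractional choices, the relaxed optimum would be about 62.0, but projects are indivisible.
Orion + Rigel + Mira + Capella: cost 5 + 15 + 5 + 2 = 27 ≤ 33, return 15 + 16 + 15 + 7 = 53.
Spica + Orion + Rigel + Mira + Capella: cost 2 + 5 + 15 + 5 + 2 = 29 ≤ 33, return 5 + 15 + 16 + 15 + 7 = 58.
Best is Spica, Orion, Rigel, Mira, and Capella with total return 58.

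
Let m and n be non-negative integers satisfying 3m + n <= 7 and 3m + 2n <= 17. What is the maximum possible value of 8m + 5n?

35

(m,n)=(0,7): 3·0+1·7=7≤7, 3·0+2·7=14≤17, objective 35.
(m,n)=(0,6): 3·0+1·6=6≤7, 3·0+2·6=12≤17, objective 30.
The best lattice point is (0,7), giving 35.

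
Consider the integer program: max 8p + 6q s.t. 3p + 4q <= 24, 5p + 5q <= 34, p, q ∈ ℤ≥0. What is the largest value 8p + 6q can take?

48

The continuous relaxation peaks at (6.8, 0) with value 54.40; rounding to a feasible lattice point costs some objective.
(p,q)=(6,0): 3·6+4·0=18≤24, 5·6+5·0=30≤34, objective 48.
(p,q)=(5,1): 3·5+4·1=19≤24, 5·5+5·1=30≤34, objective 46.
(p,q)=(5,0): 3·5+4·0=15≤24, 5·5+5·0=25≤34, objective 40.
No feasible integer point exceeds 48.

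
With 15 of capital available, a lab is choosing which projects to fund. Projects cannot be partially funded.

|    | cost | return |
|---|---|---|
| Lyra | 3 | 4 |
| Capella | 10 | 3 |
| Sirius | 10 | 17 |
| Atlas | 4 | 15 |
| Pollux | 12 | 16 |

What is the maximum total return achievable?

Allowing fractional choices, the relaxed optimum would be about 33.3, but projects are indivisible.
Lyra + Sirius: cost 3 + 10 = 13 ≤ 15, return 4 + 17 = 21.
Lyra + Pollux: cost 3 + 12 = 15 ≤ 15, return 4 + 16 = 20.
Sirius + Atlas: cost 10 + 4 = 14 ≤ 15, return 17 + 15 = 32.
Best is Sirius and Atlas with total return 32.

32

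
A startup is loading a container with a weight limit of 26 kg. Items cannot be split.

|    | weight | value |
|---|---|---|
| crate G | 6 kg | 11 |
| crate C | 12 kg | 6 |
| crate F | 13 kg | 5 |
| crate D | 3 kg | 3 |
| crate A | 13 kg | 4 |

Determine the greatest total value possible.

20

crate G + crate F + crate D: weight 6 + 13 + 3 = 22 ≤ 26, value 11 + 5 + 3 = 19.
crate G + crate D + crate A: weight 6 + 3 + 13 = 22 ≤ 26, value 11 + 3 + 4 = 18.
crate G + crate C + crate D: weight 6 + 12 + 3 = 21 ≤ 26, value 11 + 6 + 3 = 20.
Best is crate G, crate C, and crate D with total value 20.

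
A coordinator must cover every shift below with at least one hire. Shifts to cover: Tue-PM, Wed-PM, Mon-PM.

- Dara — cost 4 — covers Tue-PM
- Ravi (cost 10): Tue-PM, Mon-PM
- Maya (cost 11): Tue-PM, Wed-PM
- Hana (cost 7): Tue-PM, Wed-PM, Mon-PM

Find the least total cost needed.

This is an integer covering problem.
Hana alone covers Tue-PM, Wed-PM, Mon-PM — every shift.
Total cost: 7.

7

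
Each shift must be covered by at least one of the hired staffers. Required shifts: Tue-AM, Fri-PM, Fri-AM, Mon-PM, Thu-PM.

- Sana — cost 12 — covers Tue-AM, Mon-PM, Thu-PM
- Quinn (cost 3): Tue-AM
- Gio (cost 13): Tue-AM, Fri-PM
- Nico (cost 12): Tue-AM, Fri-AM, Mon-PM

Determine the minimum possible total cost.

The greedy cost-per-new-shift heuristic would pick Quinn, Sana, Nico, and Gio for 40, but a cheaper cover exists.
Choose Sana, Gio, and Nico: together they cover Tue-AM, Fri-PM, Fri-AM, Mon-PM, Thu-PM — every shift.
Total cost: 12 + 13 + 12 = 37.
No cover costs less than 37.

37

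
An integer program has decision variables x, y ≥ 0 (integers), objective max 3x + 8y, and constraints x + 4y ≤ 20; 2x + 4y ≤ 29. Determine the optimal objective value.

(x,y)=(8,3): 1·8+4·3=20≤20, 2·8+4·3=28≤29, objective 48.
(x,y)=(10,2): 1·10+4·2=18≤20, 2·10+4·2=28≤29, objective 46.
(x,y)=(7,3): 1·7+4·3=19≤20, 2·7+4·3=26≤29, objective 45.
The best lattice point is (8,3), giving 48.

48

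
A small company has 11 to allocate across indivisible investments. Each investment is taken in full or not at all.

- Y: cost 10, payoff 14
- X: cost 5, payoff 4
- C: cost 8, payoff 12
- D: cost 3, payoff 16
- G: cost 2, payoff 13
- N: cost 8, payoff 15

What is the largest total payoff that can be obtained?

33

Allowing fractional choices, the relaxed optimum would be about 40.2, but investments are indivisible.
D + N: cost 3 + 8 = 11 ≤ 11, payoff 16 + 15 = 31.
X + D + G: cost 5 + 3 + 2 = 10 ≤ 11, payoff 4 + 16 + 13 = 33.
D + G: cost 3 + 2 = 5 ≤ 11, payoff 16 + 13 = 29.
Best is X, D, and G with total payoff 33.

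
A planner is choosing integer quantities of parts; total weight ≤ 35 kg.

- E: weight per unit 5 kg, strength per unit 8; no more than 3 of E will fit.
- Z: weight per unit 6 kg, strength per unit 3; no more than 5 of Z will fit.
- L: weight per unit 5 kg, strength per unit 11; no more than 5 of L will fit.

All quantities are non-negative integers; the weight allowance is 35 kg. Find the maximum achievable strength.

71

L has the best ratio (11/5); taking only L gives at most 5×11 = 55 (stopped by the supply cap of 5).
Mixing does better — 2×E and 5×L: weight 35 ≤ 35, strength 2·8 + 5·11 = 71.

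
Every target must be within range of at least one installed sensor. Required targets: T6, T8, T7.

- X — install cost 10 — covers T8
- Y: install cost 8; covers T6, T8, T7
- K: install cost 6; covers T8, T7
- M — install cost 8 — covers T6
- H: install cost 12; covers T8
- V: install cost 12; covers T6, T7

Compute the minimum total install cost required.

8

Y alone covers T6, T8, T7 — every target.
Total install cost: 8.
No cover costs less than 8.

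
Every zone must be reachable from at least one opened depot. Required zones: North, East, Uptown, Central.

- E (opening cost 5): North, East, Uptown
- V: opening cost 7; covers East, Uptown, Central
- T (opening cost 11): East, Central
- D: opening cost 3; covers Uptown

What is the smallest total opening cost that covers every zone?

12

Choose E and V: together they cover North, East, Uptown, Central — every zone.
Total opening cost: 5 + 7 = 12.
No cover costs less than 12.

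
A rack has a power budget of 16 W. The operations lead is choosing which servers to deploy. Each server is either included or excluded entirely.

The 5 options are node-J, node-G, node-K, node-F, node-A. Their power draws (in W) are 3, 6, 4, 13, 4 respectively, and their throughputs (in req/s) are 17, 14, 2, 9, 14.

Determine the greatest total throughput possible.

45

Take node-J, node-G, and node-A: power draw 3 + 6 + 4 = 13 ≤ 16, throughput 17 + 14 + 14 = 45.
No other feasible combination does better.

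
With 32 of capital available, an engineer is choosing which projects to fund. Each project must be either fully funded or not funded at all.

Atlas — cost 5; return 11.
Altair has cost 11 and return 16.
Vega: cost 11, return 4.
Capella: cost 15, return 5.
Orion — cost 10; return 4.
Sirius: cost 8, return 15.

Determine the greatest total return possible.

Allowing fractional choices, the relaxed optimum would be about 45.2, but projects are indivisible.
Atlas + Altair + Sirius: cost 5 + 11 + 8 = 24 ≤ 32, return 11 + 16 + 15 = 42.
Altair + Vega + Sirius: cost 11 + 11 + 8 = 30 ≤ 32, return 16 + 4 + 15 = 35.
Altair + Orion + Sirius: cost 11 + 10 + 8 = 29 ≤ 32, return 16 + 4 + 15 = 35.
Best is Atlas, Altair, and Sirius with total return 42.

42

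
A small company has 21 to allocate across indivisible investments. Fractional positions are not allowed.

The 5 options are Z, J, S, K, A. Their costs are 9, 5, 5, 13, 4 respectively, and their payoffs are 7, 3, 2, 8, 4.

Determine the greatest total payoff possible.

Allowing fractional choices, the relaxed optimum would be about 15.9, but investments are indivisible.
K + A: cost 13 + 4 = 17 ≤ 21, payoff 8 + 4 = 12.
Z + J + A: cost 9 + 5 + 4 = 18 ≤ 21, payoff 7 + 3 + 4 = 14.
Z + S + A: cost 9 + 5 + 4 = 18 ≤ 21, payoff 7 + 2 + 4 = 13.
Best is Z, J, and A with total payoff 14.

14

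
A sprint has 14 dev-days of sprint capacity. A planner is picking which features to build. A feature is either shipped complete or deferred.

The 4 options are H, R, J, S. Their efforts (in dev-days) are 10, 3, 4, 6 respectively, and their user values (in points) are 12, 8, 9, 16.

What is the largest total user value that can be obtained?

R + S: effort 3 + 6 = 9 ≤ 14, user value 8 + 16 = 24.
R + J + S: effort 3 + 4 + 6 = 13 ≤ 14, user value 8 + 9 + 16 = 33.
J + S: effort 4 + 6 = 10 ≤ 14, user value 9 + 16 = 25.
Best is R, J, and S with total user value 33.

33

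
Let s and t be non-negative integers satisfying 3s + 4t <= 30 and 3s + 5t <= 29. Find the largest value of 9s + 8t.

(s,t)=(9,0): 3·9+4·0=27≤30, 3·9+5·0=27≤29, objective 81.
(s,t)=(8,1): 3·8+4·1=28≤30, 3·8+5·1=29≤29, objective 80.
(s,t)=(8,0): 3·8+4·0=24≤30, 3·8+5·0=24≤29, objective 72.
No feasible integer point exceeds 81.

81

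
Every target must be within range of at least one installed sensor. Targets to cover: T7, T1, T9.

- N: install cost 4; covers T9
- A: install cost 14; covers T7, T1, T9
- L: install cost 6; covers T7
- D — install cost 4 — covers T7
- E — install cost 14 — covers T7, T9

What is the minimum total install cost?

The greedy cost-per-new-target heuristic would pick N, D, and A for 22, but a cheaper cover exists.
A alone covers T7, T1, T9 — every target.
Total install cost: 14.
No cover costs less than 14.

14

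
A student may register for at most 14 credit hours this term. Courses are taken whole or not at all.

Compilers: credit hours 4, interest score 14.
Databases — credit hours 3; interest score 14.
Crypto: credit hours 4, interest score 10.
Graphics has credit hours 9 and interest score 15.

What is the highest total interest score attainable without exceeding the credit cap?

38

Allowing fractional choices, the relaxed optimum would be about 43.0, but courses are indivisible.
Compilers + Databases + Crypto: credit hours 4 + 3 + 4 = 11 ≤ 14, interest score 14 + 14 + 10 = 38.
Databases + Graphics: credit hours 3 + 9 = 12 ≤ 14, interest score 14 + 15 = 29.
Compilers + Graphics: credit hours 4 + 9 = 13 ≤ 14, interest score 14 + 15 = 29.
Best is Compilers, Databases, and Crypto with total interest score 38.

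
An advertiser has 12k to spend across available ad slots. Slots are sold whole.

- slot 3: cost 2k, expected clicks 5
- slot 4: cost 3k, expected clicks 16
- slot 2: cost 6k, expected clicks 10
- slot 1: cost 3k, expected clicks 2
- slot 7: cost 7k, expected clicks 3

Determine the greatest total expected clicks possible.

31

slot 3 + slot 4 + slot 2: cost 2 + 3 + 6 = 11 ≤ 12, expected clicks 5 + 16 + 10 = 31.
slot 4 + slot 2: cost 3 + 6 = 9 ≤ 12, expected clicks 16 + 10 = 26.
slot 4 + slot 2 + slot 1: cost 3 + 6 + 3 = 12 ≤ 12, expected clicks 16 + 10 + 2 = 28.
Best is slot 3, slot 4, and slot 2 with total expected clicks 31.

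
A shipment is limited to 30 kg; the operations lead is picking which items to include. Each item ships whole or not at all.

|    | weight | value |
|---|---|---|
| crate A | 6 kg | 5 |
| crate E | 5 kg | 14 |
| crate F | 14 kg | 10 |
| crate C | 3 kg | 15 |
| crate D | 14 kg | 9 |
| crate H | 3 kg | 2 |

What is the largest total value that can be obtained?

crate E + crate F + crate C + crate H: weight 5 + 14 + 3 + 3 = 25 ≤ 30, value 14 + 10 + 15 + 2 = 41.
crate A + crate E + crate C + crate D: weight 6 + 5 + 3 + 14 = 28 ≤ 30, value 5 + 14 + 15 + 9 = 43.
crate A + crate E + crate F + crate C: weight 6 + 5 + 14 + 3 = 28 ≤ 30, value 5 + 14 + 10 + 15 = 44.
Best is crate A, crate E, crate F, and crate C with total value 44.

44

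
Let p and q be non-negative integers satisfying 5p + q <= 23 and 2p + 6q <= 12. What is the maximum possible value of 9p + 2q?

36

The continuous relaxation peaks at (4.5, 0.5) with value 41.50; rounding to a feasible lattice point costs some objective.
(p,q)=(4,0): 5·4+1·0=20≤23, 2·4+6·0=8≤12, objective 36.
(p,q)=(3,1): 5·3+1·1=16≤23, 2·3+6·1=12≤12, objective 29.
(p,q)=(3,0): 5·3+1·0=15≤23, 2·3+6·0=6≤12, objective 27.
Maximum is 36 at (p,q)=(4,0).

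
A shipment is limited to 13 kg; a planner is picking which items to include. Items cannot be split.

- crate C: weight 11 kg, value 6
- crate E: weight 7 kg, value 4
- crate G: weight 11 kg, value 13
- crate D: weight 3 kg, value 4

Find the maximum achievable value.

crate E + crate D: weight 7 + 3 = 10 ≤ 13, value 4 + 4 = 8.
crate G: weight 11 ≤ 13, value 13.
crate C: weight 11 ≤ 13, value 6.
Best is crate G with total value 13.

13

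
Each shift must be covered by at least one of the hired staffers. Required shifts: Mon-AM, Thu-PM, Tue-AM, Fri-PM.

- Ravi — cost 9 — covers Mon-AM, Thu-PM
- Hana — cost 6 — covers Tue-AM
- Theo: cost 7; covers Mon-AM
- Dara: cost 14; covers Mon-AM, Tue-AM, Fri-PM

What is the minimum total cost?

23

This is an integer covering problem.
Choose Ravi and Dara: together they cover Mon-AM, Thu-PM, Tue-AM, Fri-PM — every shift.
Total cost: 9 + 14 = 23.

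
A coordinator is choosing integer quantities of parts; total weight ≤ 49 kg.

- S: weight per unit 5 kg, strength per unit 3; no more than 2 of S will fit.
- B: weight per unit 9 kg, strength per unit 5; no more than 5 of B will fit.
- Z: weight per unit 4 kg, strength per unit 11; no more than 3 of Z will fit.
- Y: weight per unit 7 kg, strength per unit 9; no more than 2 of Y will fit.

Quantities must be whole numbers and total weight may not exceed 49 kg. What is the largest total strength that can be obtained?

2×S, 1×B, 3×Z, and 2×Y: weight 45 ≤ 49, strength 2·3 + 1·5 + 3·11 + 2·9 = 62.
1×S, 2×B, 3×Z, and 2×Y: weight 49 ≤ 49, strength 1·3 + 2·5 + 3·11 + 2·9 = 64.
Best is 64.

64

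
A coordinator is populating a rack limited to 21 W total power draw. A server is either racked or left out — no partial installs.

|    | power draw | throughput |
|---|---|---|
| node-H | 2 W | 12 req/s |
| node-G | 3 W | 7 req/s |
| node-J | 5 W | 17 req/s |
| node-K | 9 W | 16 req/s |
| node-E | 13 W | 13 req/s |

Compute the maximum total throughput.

Treat it as a binary knapsack problem.
Allowing fractional choices, the relaxed optimum would be about 54.0, but servers are indivisible.
node-H + node-J + node-E: power draw 2 + 5 + 13 = 20 ≤ 21, throughput 12 + 17 + 13 = 42.
node-H + node-G + node-J + node-K: power draw 2 + 3 + 5 + 9 = 19 ≤ 21, throughput 12 + 7 + 17 + 16 = 52.
node-H + node-J + node-K: power draw 2 + 5 + 9 = 16 ≤ 21, throughput 12 + 17 + 16 = 45.
Best is node-H, node-G, node-J, and node-K with total throughput 52.

52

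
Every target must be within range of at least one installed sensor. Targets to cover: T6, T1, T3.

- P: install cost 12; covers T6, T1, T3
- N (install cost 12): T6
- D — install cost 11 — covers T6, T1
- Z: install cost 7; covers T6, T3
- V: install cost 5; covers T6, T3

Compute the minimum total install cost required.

12

This is a weighted set-cover instance.
The greedy cost-per-new-target heuristic would pick V and D for 16, but a cheaper cover exists.
P alone covers T6, T1, T3 — every target.
Total install cost: 12.
No cover costs less than 12.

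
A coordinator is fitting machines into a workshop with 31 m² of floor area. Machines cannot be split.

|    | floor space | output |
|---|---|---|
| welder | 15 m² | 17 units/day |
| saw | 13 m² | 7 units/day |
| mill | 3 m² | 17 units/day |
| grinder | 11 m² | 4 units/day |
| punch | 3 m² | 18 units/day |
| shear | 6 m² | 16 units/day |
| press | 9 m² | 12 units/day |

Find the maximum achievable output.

Allowing fractional choices, the relaxed optimum would be about 74.3, but machines are indivisible.
welder + mill + punch + shear: floor space 15 + 3 + 3 + 6 = 27 ≤ 31, output 17 + 17 + 18 + 16 = 68.
welder + mill + punch + press: floor space 15 + 3 + 3 + 9 = 30 ≤ 31, output 17 + 17 + 18 + 12 = 64.
Best is welder, mill, punch, and shear with total output 68.

68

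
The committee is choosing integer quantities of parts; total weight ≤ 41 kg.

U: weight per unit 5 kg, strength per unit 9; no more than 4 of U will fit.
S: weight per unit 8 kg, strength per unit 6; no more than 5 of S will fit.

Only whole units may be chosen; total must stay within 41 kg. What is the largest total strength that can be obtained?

U has the best ratio (9/5); taking only U gives at most 4×9 = 36 (stopped by the supply cap of 4).
Mixing does better — 4×U and 2×S: weight 36 ≤ 41, strength 4·9 + 2·6 = 48.

48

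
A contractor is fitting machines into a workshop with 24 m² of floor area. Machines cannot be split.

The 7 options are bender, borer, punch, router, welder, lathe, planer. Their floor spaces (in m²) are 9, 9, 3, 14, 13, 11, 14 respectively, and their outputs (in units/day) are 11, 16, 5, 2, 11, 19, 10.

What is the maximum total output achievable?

Treat it as a binary knapsack problem.
borer + punch + lathe: floor space 9 + 3 + 11 = 23 ≤ 24, output 16 + 5 + 19 = 40.
borer + lathe: floor space 9 + 11 = 20 ≤ 24, output 16 + 19 = 35.
Best is borer, punch, and lathe with total output 40.

40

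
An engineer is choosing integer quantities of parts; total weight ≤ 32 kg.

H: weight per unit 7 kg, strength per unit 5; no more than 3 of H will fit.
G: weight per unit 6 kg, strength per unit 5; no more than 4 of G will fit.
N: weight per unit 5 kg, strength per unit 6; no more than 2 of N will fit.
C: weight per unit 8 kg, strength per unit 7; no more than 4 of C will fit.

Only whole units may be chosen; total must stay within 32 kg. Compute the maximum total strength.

1×G, 2×N, and 2×C: weight 32 ≤ 32, strength 1·5 + 2·6 + 2·7 = 31.
2×G, 2×N, and 1×C: weight 30 ≤ 32, strength 2·5 + 2·6 + 1·7 = 29.
Best is 31.

31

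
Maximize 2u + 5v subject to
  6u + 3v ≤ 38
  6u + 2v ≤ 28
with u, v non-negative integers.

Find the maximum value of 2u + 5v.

60

The continuous relaxation peaks at (0, 12.7) with value 63.33; rounding to a feasible lattice point costs some objective.
(u,v)=(0,12): 6·0+3·12=36≤38, 6·0+2·12=24≤28, objective 60.
(u,v)=(0,11): 6·0+3·11=33≤38, 6·0+2·11=22≤28, objective 55.
No feasible integer point exceeds 60.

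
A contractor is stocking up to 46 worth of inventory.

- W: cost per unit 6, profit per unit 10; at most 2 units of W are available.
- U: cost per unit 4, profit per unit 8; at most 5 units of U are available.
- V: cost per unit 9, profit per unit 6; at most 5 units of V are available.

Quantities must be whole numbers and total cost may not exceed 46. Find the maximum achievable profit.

2×W, 4×U, and 2×V: cost 46 ≤ 46, profit 2·10 + 4·8 + 2·6 = 64.
2×W, 5×U, and 1×V: cost 41 ≤ 46, profit 2·10 + 5·8 + 1·6 = 66.
Best is 66.

66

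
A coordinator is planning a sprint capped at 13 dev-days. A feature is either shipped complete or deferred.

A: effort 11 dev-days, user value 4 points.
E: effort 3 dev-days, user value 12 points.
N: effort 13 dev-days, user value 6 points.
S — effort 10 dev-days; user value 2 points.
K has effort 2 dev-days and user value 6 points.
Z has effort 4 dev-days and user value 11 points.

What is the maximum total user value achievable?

29

Allowing fractional choices, the relaxed optimum would be about 30.8, but features are indivisible.
E + Z: effort 3 + 4 = 7 ≤ 13, user value 12 + 11 = 23.
E + K + Z: effort 3 + 2 + 4 = 9 ≤ 13, user value 12 + 6 + 11 = 29.
Best is E, K, and Z with total user value 29.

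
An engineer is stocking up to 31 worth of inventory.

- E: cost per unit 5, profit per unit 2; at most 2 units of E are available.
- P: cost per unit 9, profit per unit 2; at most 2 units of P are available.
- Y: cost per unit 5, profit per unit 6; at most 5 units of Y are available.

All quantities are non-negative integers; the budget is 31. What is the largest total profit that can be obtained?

5×Y: cost 25 ≤ 31, profit 5·6 = 30.
1×E and 5×Y: cost 30 ≤ 31, profit 1·2 + 5·6 = 32.
Best is 32.

32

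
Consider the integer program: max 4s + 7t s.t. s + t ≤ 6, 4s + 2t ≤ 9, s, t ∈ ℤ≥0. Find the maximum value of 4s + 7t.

28

(s,t)=(0,4) is feasible, giving 28.
(s,t)=(0,3) is feasible, giving 21.
The best lattice point is (0,4), giving 28.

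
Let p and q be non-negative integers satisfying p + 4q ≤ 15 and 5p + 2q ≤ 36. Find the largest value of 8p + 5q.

The continuous relaxation peaks at (6.33, 2.17) with value 61.50; rounding to a feasible lattice point costs some objective.
(p,q)=(6,2): 1·6+4·2=14≤15, 5·6+2·2=34≤36, objective 58.
(p,q)=(6,1): 1·6+4·1=10≤15, 5·6+2·1=32≤36, objective 53.
(p,q)=(5,2): 1·5+4·2=13≤15, 5·5+2·2=29≤36, objective 50.
(p,q)=(5,1): 1·5+4·1=9≤15, 5·5+2·1=27≤36, objective 45.
No feasible integer point exceeds 58.

58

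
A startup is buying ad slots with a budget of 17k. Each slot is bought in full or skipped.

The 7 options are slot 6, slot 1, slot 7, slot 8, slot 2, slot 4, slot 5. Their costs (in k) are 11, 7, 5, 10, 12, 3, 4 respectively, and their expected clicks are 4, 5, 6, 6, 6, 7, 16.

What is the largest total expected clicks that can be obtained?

29

Allowing fractional choices, the relaxed optimum would be about 32.6, but ad slots are indivisible.
slot 7 + slot 4 + slot 5: cost 5 + 3 + 4 = 12 ≤ 17, expected clicks 6 + 7 + 16 = 29.
slot 8 + slot 4 + slot 5: cost 10 + 3 + 4 = 17 ≤ 17, expected clicks 6 + 7 + 16 = 29.
The maximum expected clicks is 29; one optimal choice is slot 7, slot 4, and slot 5.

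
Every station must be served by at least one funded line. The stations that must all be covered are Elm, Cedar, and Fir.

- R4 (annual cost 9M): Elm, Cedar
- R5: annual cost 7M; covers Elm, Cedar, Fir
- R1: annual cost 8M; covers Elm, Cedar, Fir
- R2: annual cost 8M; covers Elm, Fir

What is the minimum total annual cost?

R5 alone covers Elm, Cedar, Fir — every station.
Total annual cost: 7.

7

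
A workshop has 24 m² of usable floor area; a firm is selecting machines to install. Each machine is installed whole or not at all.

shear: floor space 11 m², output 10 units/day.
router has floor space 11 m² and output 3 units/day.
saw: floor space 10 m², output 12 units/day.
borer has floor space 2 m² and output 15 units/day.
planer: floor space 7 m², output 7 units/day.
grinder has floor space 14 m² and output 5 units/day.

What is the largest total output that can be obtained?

37

This is a 0-1 knapsack instance.
shear + saw + borer: floor space 11 + 10 + 2 = 23 ≤ 24, output 10 + 12 + 15 = 37.
saw + borer + planer: floor space 10 + 2 + 7 = 19 ≤ 24, output 12 + 15 + 7 = 34.
Best is shear, saw, and borer with total output 37.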